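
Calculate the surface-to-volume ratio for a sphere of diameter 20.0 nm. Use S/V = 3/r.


Radius r = 20.0/2 = 10 nm
S/V = 3 / r = 3 / 10
S/V = 0.3 nm^-1

0.3


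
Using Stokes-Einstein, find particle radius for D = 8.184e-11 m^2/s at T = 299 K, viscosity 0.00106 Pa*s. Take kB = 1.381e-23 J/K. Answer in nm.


Stokes-Einstein: R = kB*T / (6*pi*eta*D)
R = 1.381e-23 * 299 / (6 * pi * 0.00106 * 8.184e-11)
R = 2.52518e-09 m = 2.53 nm

2.53


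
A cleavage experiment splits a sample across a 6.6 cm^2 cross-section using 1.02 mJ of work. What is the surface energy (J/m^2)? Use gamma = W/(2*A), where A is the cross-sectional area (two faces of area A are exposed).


Convert: A = 6.6 cm^2 = 0.00066 m^2, W = 1.02 mJ = 0.00102 J
Cleaving exposes two faces of area A, so total new surface = 2*A and gamma = W / (2*A)
gamma = 0.00102 / (2 * 0.00066)
gamma = 0.773 J/m^2

0.773


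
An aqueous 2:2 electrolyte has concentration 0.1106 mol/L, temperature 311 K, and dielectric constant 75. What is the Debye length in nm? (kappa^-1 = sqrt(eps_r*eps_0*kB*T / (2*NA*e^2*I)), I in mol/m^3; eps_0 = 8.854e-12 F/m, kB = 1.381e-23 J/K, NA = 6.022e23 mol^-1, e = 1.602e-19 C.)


Ionic strength I = 0.1106 * 2^2 * 1000 = 442.4 mol/m^3
kappa^-1 = sqrt(75 * 8.854e-12 * 1.381e-23 * 311 / (2 * 6.022e23 * (1.602e-19)^2 * 442.4))
kappa^-1 = 0.457 nm

0.457


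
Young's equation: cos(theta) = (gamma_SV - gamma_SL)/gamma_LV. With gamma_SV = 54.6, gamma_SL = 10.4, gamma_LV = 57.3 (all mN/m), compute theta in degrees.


cos(theta) = (gamma_SV - gamma_SL) / gamma_LV
cos(theta) = (54.6 - 10.4) / 57.3
cos(theta) = 0.771379
theta = arccos(0.771379) = 39.52 degrees

39.52


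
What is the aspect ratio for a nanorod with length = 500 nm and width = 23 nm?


Aspect ratio AR = length / diameter
AR = 500 / 23
AR = 21.74

21.74


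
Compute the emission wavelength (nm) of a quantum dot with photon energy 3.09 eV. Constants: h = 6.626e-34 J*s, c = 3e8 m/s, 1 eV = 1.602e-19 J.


Convert energy: E = 3.09 eV = 3.09 * 1.602e-19 = 4.95018e-19 J
lambda = h*c / E = 6.626e-34 * 3e8 / 4.95018e-19
lambda = 4.01561e-07 m = 401.6 nm

401.6


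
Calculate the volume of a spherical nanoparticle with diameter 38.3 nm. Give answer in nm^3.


Radius r = 38.3/2 = 19.15 nm
Volume V = (4/3) * pi * r^3
V = (4/3) * pi * (19.15)^3
V = 29416.77 nm^3

29416.77


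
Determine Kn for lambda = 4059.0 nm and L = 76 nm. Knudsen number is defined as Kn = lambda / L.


Knudsen number Kn = lambda / L
Kn = 4059.0 / 76
Kn = 53.4079

53.4079


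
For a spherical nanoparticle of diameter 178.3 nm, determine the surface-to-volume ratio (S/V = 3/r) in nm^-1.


Radius r = 178.3/2 = 89.15 nm
S/V = 3 / r = 3 / 89.15
S/V = 0.0337 nm^-1

0.0337


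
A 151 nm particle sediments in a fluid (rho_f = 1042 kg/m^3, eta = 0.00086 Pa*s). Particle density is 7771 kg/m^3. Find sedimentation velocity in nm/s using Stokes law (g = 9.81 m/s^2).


Radius R = 151/2 nm = 7.55e-08 m
Density difference = 7771 - 1042 = 6729 kg/m^3
v = 2 * R^2 * (rho_p - rho_f) * g / (9 * eta)
v = 2 * (7.55e-08)^2 * 6729 * 9.81 / (9 * 0.00086)
v = 9.72305e-08 m/s = 97.2305 nm/s

97.2305


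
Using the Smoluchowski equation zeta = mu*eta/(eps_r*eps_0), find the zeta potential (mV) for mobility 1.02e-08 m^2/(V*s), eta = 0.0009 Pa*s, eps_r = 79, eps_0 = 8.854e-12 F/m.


Smoluchowski equation: zeta = mu * eta / (eps_r * eps_0)
zeta = 1.02e-08 * 0.0009 / (79 * 8.854e-12)
zeta = 0.013124 V = 13.12 mV

13.12


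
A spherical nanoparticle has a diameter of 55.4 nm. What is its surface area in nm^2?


Radius r = 55.4/2 = 27.7 nm
Surface area SA = 4 * pi * r^2
SA = 4 * pi * (27.7)^2
SA = 9642.05 nm^2

9642.05


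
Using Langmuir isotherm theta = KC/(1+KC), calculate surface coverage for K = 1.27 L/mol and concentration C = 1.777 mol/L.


Langmuir isotherm: theta = K*C / (1 + K*C)
K*C = 1.27 * 1.777 = 2.25679
theta = 2.25679 / (1 + 2.25679) = 2.25679 / 3.25679
theta = 0.6929

0.6929


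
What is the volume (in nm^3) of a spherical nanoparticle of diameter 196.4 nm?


Radius r = 196.4/2 = 98.2 nm
Volume V = (4/3) * pi * r^3
V = (4/3) * pi * (98.2)^3
V = 3966642.61 nm^3

3966642.61


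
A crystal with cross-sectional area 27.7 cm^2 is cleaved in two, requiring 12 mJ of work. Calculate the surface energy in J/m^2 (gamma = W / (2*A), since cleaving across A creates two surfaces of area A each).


Convert: A = 27.7 cm^2 = 0.00277 m^2, W = 12 mJ = 0.012 J
Cleaving exposes two faces of area A, so total new surface = 2*A and gamma = W / (2*A)
gamma = 0.012 / (2 * 0.00277)
gamma = 2.166 J/m^2

2.166


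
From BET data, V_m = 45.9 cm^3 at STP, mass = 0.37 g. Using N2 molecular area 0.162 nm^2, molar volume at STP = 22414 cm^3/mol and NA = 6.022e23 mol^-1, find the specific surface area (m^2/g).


Number of moles in monolayer = V_m / 22414 = 45.9 / 22414 = 0.00204783
Number of molecules = moles * NA = 0.00204783 * 6.022e23
SA = molecules * sigma / mass
SA = (45.9 / 22414) * 6.022e23 * 0.162e-18 / 0.37
SA = 539.9 m^2/g

539.9


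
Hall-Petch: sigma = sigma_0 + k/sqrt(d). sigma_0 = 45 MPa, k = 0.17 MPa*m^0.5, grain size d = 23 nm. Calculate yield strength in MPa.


d = 23 nm = 2.3e-08 m
sqrt(d) = 0.0001516575
Hall-Petch contribution = k / sqrt(d) = 0.17 / 0.0001516575 = 1120.9 MPa
sigma = sigma_0 + k/sqrt(d) = 45 + 1120.9 = 1165.9 MPa

1165.9


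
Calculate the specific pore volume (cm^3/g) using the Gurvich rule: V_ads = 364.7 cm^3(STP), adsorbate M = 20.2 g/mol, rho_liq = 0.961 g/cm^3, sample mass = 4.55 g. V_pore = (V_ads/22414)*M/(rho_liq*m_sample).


Moles adsorbed n = V_ads / 22414 = 364.7 / 22414 = 1.627108e-02 mol
Liquid volume V_liq = n * M / rho_liq = 1.627108e-02 * 20.2 / 0.961 = 0.34201 cm^3
Specific pore volume V_pore = V_liq / m_sample = 0.34201 / 4.55
V_pore = 0.0752 cm^3/g

0.0752


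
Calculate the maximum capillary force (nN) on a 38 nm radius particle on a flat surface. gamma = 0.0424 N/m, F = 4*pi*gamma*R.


Convert radius: R = 38 nm = 3.8e-08 m
F = 4 * pi * gamma * R
F = 4 * pi * 0.0424 * 3.8e-08
F = 2.02469e-08 N = 20.2469 nN

20.2469


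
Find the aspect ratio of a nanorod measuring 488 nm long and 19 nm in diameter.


Aspect ratio AR = length / diameter
AR = 488 / 19
AR = 25.68

25.68


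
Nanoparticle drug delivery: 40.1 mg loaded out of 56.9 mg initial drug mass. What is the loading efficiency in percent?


Drug loading efficiency = (drug loaded / drug initial) * 100
DLE = 40.1 / 56.9 * 100
DLE = 0.7047 * 100
DLE = 70.47%

70.47


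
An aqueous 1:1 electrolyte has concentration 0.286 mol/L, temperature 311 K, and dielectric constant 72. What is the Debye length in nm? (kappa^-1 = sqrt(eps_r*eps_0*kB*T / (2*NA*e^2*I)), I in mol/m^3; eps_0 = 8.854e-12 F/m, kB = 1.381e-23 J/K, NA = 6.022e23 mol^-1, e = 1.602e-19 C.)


Ionic strength I = 0.286 * 1^2 * 1000 = 286 mol/m^3
kappa^-1 = sqrt(72 * 8.854e-12 * 1.381e-23 * 311 / (2 * 6.022e23 * (1.602e-19)^2 * 286))
kappa^-1 = 0.557 nm

0.557


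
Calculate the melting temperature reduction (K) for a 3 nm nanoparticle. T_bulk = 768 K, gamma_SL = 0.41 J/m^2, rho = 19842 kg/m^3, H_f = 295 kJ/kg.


Radius R = 3/2 = 1.5 nm = 1.5e-09 m
Convert H_f = 295 kJ/kg = 295000 J/kg
dT = 2 * gamma_SL * T_bulk / (rho * H_f * R)
dT = 2 * 0.41 * 768 / (19842 * 295000 * 1.5e-09)
dT = 71.7 K

71.7


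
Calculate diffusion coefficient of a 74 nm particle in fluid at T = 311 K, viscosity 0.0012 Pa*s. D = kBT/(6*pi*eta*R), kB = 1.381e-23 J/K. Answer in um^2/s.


Radius R = 74/2 = 37 nm = 3.7e-08 m
D = kB*T / (6*pi*eta*R)
D = 1.381e-23 * 311 / (6 * pi * 0.0012 * 3.7e-08)
D = 5.1318e-12 m^2/s = 5.132 um^2/s

5.132


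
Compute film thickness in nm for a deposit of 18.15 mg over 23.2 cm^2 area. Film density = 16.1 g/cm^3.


Convert: m = 18.15 mg = 1.8150e-05 kg, A = 23.2 cm^2 = 2.3200e-03 m^2, rho = 16.1 g/cm^3 = 16100 kg/m^3
t = m / (A * rho)
t = 1.8150e-05 / (2.3200e-03 * 16100)
t = 4.8592e-07 m = 485.9 nm

485.9


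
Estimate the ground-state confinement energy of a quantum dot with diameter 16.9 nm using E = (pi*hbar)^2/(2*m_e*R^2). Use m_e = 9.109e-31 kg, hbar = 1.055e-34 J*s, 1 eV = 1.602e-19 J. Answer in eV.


Radius R = 16.9/2 = 8.45 nm = 8.45e-09 m
E = (pi * 1.055e-34)^2 / (2 * 9.109e-31 * (8.45e-09)^2)
E(J) = 8.44482e-22
E = E(J) / 1.602e-19 = 0.0053 eV

0.0053


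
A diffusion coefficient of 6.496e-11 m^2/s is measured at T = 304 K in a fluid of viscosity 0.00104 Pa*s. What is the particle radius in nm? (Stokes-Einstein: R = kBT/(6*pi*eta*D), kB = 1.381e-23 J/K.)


Stokes-Einstein: R = kB*T / (6*pi*eta*D)
R = 1.381e-23 * 304 / (6 * pi * 0.00104 * 6.496e-11)
R = 3.29676e-09 m = 3.3 nm

3.3


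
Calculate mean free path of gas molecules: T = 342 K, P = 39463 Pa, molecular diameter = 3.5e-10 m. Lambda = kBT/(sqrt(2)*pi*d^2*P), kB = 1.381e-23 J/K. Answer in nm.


Mean free path: lambda = kB*T / (sqrt(2) * pi * d^2 * P)
lambda = 1.381e-23 * 342 / (sqrt(2) * pi * (3.5e-10)^2 * 39463)
lambda = 2.19902e-07 m
lambda = 219.9 nm

219.9


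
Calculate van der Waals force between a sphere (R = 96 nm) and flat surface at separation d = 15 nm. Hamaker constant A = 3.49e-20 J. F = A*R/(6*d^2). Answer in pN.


Convert to SI: R = 96 nm = 9.6e-08 m, d = 15 nm = 1.5e-08 m
F = A * R / (6 * d^2)
F = 3.49e-20 * 9.6e-08 / (6 * (1.5e-08)^2)
F = 2.48178e-12 N = 2.482 pN

2.482


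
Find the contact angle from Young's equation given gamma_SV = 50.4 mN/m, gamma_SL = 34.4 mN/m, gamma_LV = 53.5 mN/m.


cos(theta) = (gamma_SV - gamma_SL) / gamma_LV
cos(theta) = (50.4 - 34.4) / 53.5
cos(theta) = 0.299065
theta = arccos(0.299065) = 72.6 degrees

72.6


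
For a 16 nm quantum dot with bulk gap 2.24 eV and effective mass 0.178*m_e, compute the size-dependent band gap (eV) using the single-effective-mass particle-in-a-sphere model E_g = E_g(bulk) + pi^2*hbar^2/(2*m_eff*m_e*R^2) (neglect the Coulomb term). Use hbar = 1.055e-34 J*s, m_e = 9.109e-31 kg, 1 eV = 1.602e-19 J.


Radius R = 16/2 nm = 8e-09 m
Confinement energy dE = pi^2 * hbar^2 / (2 * m_eff * m_e * R^2)
dE = pi^2 * (1.055e-34)^2 / (2 * 0.178 * 9.109e-31 * (8e-09)^2) J, divided by 1.602e-19 J/eV
dE = 0.033 eV
Total band gap = E_g(bulk) + dE = 2.24 + 0.033 = 2.273 eV

2.273


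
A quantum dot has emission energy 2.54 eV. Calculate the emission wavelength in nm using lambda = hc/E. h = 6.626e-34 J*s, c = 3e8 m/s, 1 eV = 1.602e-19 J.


Convert energy: E = 2.54 eV = 2.54 * 1.602e-19 = 4.06908e-19 J
lambda = h*c / E = 6.626e-34 * 3e8 / 4.06908e-19
lambda = 4.88513e-07 m = 488.5 nm

488.5


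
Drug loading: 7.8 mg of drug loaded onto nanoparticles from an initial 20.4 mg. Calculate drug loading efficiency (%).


Drug loading efficiency = (drug loaded / drug initial) * 100
DLE = 7.8 / 20.4 * 100
DLE = 0.3824 * 100
DLE = 38.24%

38.24


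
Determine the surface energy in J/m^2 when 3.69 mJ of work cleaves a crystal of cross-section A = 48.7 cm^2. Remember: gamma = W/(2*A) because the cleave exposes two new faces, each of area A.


Convert: A = 48.7 cm^2 = 0.00487 m^2, W = 3.69 mJ = 0.00369 J
Cleaving exposes two faces of area A, so total new surface = 2*A and gamma = W / (2*A)
gamma = 0.00369 / (2 * 0.00487)
gamma = 0.379 J/m^2

0.379


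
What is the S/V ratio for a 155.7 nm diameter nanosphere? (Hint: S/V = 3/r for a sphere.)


Radius r = 155.7/2 = 77.85 nm
S/V = 3 / r = 3 / 77.85
S/V = 0.0385 nm^-1

0.0385


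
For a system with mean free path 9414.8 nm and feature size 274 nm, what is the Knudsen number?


Knudsen number Kn = lambda / L
Kn = 9414.8 / 274
Kn = 34.3606

34.3606


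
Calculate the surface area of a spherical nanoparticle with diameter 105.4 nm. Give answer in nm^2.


Radius r = 105.4/2 = 52.7 nm
Surface area SA = 4 * pi * r^2
SA = 4 * pi * (52.7)^2
SA = 34900.46 nm^2

34900.46


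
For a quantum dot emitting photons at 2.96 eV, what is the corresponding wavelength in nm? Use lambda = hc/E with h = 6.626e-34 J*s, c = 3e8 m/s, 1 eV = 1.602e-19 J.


Convert energy: E = 2.96 eV = 2.96 * 1.602e-19 = 4.74192e-19 J
lambda = h*c / E = 6.626e-34 * 3e8 / 4.74192e-19
lambda = 4.19197e-07 m = 419.2 nm

419.2


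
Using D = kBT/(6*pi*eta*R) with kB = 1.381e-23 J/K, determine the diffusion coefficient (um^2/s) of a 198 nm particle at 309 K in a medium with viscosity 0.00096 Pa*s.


Radius R = 198/2 = 99 nm = 9.9e-08 m
D = kB*T / (6*pi*eta*R)
D = 1.381e-23 * 309 / (6 * pi * 0.00096 * 9.9e-08)
D = 2.38202e-12 m^2/s = 2.382 um^2/s

2.382


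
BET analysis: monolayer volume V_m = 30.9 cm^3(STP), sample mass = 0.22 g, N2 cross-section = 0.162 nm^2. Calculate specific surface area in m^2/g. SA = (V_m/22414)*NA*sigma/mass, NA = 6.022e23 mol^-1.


Number of moles in monolayer = V_m / 22414 = 30.9 / 22414 = 0.0013786
Number of molecules = moles * NA = 0.0013786 * 6.022e23
SA = molecules * sigma / mass
SA = (30.9 / 22414) * 6.022e23 * 0.162e-18 / 0.22
SA = 611.3 m^2/g

611.3


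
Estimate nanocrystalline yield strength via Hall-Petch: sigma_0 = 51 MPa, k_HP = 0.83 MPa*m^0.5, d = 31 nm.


d = 31 nm = 3.1e-08 m
sqrt(d) = 0.0001760682
Hall-Petch contribution = k / sqrt(d) = 0.83 / 0.0001760682 = 4714.1 MPa
sigma = sigma_0 + k/sqrt(d) = 51 + 4714.1 = 4765.1 MPa

4765.1


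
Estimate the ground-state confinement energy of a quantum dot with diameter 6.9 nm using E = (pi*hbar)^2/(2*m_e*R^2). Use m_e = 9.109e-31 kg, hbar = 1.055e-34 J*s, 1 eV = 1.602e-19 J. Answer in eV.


Radius R = 6.9/2 = 3.45 nm = 3.45e-09 m
E = (pi * 1.055e-34)^2 / (2 * 9.109e-31 * (3.45e-09)^2)
E(J) = 5.06601e-21
E = E(J) / 1.602e-19 = 0.0316 eV

0.0316


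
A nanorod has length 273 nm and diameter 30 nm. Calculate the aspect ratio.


Aspect ratio AR = length / diameter
AR = 273 / 30
AR = 9.1

9.1


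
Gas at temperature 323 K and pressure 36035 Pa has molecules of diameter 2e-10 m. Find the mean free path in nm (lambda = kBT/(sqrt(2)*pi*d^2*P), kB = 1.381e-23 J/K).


Mean free path: lambda = kB*T / (sqrt(2) * pi * d^2 * P)
lambda = 1.381e-23 * 323 / (sqrt(2) * pi * (2e-10)^2 * 36035)
lambda = 6.96541e-07 m
lambda = 696.54 nm

696.54


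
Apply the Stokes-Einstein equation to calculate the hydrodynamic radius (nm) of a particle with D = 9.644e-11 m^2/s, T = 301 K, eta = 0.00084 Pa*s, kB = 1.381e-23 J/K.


Stokes-Einstein: R = kB*T / (6*pi*eta*D)
R = 1.381e-23 * 301 / (6 * pi * 0.00084 * 9.644e-11)
R = 2.72222e-09 m = 2.72 nm

2.72


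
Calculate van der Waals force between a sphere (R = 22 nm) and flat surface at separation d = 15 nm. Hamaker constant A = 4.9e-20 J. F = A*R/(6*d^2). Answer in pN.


Convert to SI: R = 22 nm = 2.2e-08 m, d = 15 nm = 1.5e-08 m
F = A * R / (6 * d^2)
F = 4.9e-20 * 2.2e-08 / (6 * (1.5e-08)^2)
F = 7.98519e-13 N = 0.799 pN

0.799


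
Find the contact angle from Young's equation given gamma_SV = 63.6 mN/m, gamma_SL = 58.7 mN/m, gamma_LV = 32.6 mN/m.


cos(theta) = (gamma_SV - gamma_SL) / gamma_LV
cos(theta) = (63.6 - 58.7) / 32.6
cos(theta) = 0.150307
theta = arccos(0.150307) = 81.36 degrees

81.36


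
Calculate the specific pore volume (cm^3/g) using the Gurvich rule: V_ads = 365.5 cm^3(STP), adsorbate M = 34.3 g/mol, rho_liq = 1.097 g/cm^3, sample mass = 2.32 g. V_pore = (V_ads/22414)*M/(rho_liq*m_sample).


Moles adsorbed n = V_ads / 22414 = 365.5 / 22414 = 1.630677e-02 mol
Liquid volume V_liq = n * M / rho_liq = 1.630677e-02 * 34.3 / 1.097 = 0.50987 cm^3
Specific pore volume V_pore = V_liq / m_sample = 0.50987 / 2.32
V_pore = 0.2198 cm^3/g

0.2198


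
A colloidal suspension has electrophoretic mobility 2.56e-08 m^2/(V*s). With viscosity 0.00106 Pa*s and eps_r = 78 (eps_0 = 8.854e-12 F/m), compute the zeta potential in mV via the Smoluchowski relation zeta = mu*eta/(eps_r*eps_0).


Smoluchowski equation: zeta = mu * eta / (eps_r * eps_0)
zeta = 2.56e-08 * 0.00106 / (78 * 8.854e-12)
zeta = 0.039293 V = 39.29 mV

39.29


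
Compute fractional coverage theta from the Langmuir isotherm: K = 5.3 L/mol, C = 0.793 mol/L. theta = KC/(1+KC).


Langmuir isotherm: theta = K*C / (1 + K*C)
K*C = 5.3 * 0.793 = 4.2029
theta = 4.2029 / (1 + 4.2029) = 4.2029 / 5.2029
theta = 0.8078

0.8078


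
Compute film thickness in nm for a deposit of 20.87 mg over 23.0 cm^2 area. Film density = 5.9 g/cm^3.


Convert: m = 20.87 mg = 2.0870e-05 kg, A = 23.0 cm^2 = 2.3000e-03 m^2, rho = 5.9 g/cm^3 = 5900 kg/m^3
t = m / (A * rho)
t = 2.0870e-05 / (2.3000e-03 * 5900)
t = 1.5380e-06 m = 1538.0 nm

1538.0


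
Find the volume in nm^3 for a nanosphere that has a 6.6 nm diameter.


Radius r = 6.6/2 = 3.3 nm
Volume V = (4/3) * pi * r^3
V = (4/3) * pi * (3.3)^3
V = 150.53 nm^3

150.53


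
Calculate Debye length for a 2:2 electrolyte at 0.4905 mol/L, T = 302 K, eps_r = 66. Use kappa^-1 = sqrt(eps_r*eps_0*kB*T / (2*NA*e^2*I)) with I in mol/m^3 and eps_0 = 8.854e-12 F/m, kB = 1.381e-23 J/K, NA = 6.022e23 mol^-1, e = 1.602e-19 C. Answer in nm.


Ionic strength I = 0.4905 * 2^2 * 1000 = 1962 mol/m^3
kappa^-1 = sqrt(66 * 8.854e-12 * 1.381e-23 * 302 / (2 * 6.022e23 * (1.602e-19)^2 * 1962))
kappa^-1 = 0.2 nm

0.2


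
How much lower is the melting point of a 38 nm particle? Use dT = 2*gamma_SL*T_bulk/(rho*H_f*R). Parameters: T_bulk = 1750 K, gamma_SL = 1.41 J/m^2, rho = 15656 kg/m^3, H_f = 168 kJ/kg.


Radius R = 38/2 = 19 nm = 1.9e-08 m
Convert H_f = 168 kJ/kg = 168000 J/kg
dT = 2 * gamma_SL * T_bulk / (rho * H_f * R)
dT = 2 * 1.41 * 1750 / (15656 * 168000 * 1.9e-08)
dT = 98.8 K

98.8


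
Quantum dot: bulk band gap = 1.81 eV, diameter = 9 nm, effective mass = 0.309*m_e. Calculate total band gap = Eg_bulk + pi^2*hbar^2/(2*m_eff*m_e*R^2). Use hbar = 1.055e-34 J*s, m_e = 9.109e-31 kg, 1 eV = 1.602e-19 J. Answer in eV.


Radius R = 9/2 nm = 4.5e-09 m
Confinement energy dE = pi^2 * hbar^2 / (2 * m_eff * m_e * R^2)
dE = pi^2 * (1.055e-34)^2 / (2 * 0.309 * 9.109e-31 * (4.5e-09)^2) J, divided by 1.602e-19 J/eV
dE = 0.0602 eV
Total band gap = E_g(bulk) + dE = 1.81 + 0.0602 = 1.8702 eV

1.8702


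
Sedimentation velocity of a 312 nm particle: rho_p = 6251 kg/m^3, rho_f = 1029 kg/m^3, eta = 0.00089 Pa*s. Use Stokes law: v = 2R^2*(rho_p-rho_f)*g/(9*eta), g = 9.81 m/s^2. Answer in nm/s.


Radius R = 312/2 nm = 1.56e-07 m
Density difference = 6251 - 1029 = 5222 kg/m^3
v = 2 * R^2 * (rho_p - rho_f) * g / (9 * eta)
v = 2 * (1.56e-07)^2 * 5222 * 9.81 / (9 * 0.00089)
v = 3.11281e-07 m/s = 311.281 nm/s

311.281


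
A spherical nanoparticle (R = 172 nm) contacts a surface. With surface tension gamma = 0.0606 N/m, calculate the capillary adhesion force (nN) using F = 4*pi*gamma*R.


Convert radius: R = 172 nm = 1.72e-07 m
F = 4 * pi * gamma * R
F = 4 * pi * 0.0606 * 1.72e-07
F = 1.30982e-07 N = 130.9818 nN

130.9818


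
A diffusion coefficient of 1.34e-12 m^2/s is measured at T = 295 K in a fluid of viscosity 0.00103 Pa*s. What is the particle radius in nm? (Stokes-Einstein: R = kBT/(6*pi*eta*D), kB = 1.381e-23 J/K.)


Stokes-Einstein: R = kB*T / (6*pi*eta*D)
R = 1.381e-23 * 295 / (6 * pi * 0.00103 * 1.34e-12)
R = 1.56593e-07 m = 156.59 nm

156.59


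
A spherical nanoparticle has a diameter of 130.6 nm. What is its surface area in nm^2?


Radius r = 130.6/2 = 65.3 nm
Surface area SA = 4 * pi * r^2
SA = 4 * pi * (65.3)^2
SA = 53584.14 nm^2

53584.14


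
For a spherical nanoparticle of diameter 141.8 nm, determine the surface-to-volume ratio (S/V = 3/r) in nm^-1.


Radius r = 141.8/2 = 70.9 nm
S/V = 3 / r = 3 / 70.9
S/V = 0.0423 nm^-1

0.0423


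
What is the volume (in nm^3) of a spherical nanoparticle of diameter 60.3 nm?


Radius r = 60.3/2 = 30.15 nm
Volume V = (4/3) * pi * r^3
V = (4/3) * pi * (30.15)^3
V = 114802.29 nm^3

114802.29


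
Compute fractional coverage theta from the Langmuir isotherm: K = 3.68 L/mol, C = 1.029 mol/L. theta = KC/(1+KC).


Langmuir isotherm: theta = K*C / (1 + K*C)
K*C = 3.68 * 1.029 = 3.78672
theta = 3.78672 / (1 + 3.78672) = 3.78672 / 4.78672
theta = 0.7911

0.7911


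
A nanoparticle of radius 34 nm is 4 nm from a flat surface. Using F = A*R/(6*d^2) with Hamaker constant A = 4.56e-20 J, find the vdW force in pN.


Convert to SI: R = 34 nm = 3.4e-08 m, d = 4 nm = 4e-09 m
F = A * R / (6 * d^2)
F = 4.56e-20 * 3.4e-08 / (6 * (4e-09)^2)
F = 1.615e-11 N = 16.15 pN

16.15


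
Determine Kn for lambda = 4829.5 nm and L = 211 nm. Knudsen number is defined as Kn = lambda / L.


Knudsen number Kn = lambda / L
Kn = 4829.5 / 211
Kn = 22.8886

22.8886


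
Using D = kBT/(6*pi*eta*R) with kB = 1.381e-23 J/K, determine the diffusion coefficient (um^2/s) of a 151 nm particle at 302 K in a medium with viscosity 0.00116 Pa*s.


Radius R = 151/2 = 75.5 nm = 7.55e-08 m
D = kB*T / (6*pi*eta*R)
D = 1.381e-23 * 302 / (6 * pi * 0.00116 * 7.55e-08)
D = 2.52636e-12 m^2/s = 2.526 um^2/s

2.526


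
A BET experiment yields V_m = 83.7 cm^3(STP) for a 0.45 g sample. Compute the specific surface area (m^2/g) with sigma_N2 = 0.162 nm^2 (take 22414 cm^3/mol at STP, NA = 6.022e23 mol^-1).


Number of moles in monolayer = V_m / 22414 = 83.7 / 22414 = 0.00373427
Number of molecules = moles * NA = 0.00373427 * 6.022e23
SA = molecules * sigma / mass
SA = (83.7 / 22414) * 6.022e23 * 0.162e-18 / 0.45
SA = 809.6 m^2/g

809.6


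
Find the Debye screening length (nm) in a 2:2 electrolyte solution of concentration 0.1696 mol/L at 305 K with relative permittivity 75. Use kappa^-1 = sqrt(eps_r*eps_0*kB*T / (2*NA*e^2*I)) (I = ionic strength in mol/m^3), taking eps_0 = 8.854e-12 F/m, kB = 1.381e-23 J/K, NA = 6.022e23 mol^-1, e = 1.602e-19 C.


Ionic strength I = 0.1696 * 2^2 * 1000 = 678.4 mol/m^3
kappa^-1 = sqrt(75 * 8.854e-12 * 1.381e-23 * 305 / (2 * 6.022e23 * (1.602e-19)^2 * 678.4))
kappa^-1 = 0.365 nm

0.365


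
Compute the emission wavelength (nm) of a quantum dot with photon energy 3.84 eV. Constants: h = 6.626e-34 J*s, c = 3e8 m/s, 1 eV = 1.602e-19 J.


Convert energy: E = 3.84 eV = 3.84 * 1.602e-19 = 6.15168e-19 J
lambda = h*c / E = 6.626e-34 * 3e8 / 6.15168e-19
lambda = 3.23131e-07 m = 323.1 nm

323.1


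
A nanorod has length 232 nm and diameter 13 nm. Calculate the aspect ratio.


Aspect ratio AR = length / diameter
AR = 232 / 13
AR = 17.85

17.85


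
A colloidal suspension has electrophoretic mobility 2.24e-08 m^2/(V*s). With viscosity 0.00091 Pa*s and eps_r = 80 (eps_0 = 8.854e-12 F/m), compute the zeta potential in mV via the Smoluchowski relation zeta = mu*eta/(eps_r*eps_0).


Smoluchowski equation: zeta = mu * eta / (eps_r * eps_0)
zeta = 2.24e-08 * 0.00091 / (80 * 8.854e-12)
zeta = 0.028778 V = 28.78 mV

28.78


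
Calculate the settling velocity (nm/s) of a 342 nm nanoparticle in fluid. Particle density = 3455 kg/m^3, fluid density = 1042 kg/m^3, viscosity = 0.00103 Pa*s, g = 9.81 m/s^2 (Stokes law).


Radius R = 342/2 nm = 1.71e-07 m
Density difference = 3455 - 1042 = 2413 kg/m^3
v = 2 * R^2 * (rho_p - rho_f) * g / (9 * eta)
v = 2 * (1.71e-07)^2 * 2413 * 9.81 / (9 * 0.00103)
v = 1.49337e-07 m/s = 149.3375 nm/s

149.3375


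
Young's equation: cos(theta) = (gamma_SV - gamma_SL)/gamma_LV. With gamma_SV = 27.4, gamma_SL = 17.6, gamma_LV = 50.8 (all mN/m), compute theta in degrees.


cos(theta) = (gamma_SV - gamma_SL) / gamma_LV
cos(theta) = (27.4 - 17.6) / 50.8
cos(theta) = 0.192913
theta = arccos(0.192913) = 78.88 degrees

78.88


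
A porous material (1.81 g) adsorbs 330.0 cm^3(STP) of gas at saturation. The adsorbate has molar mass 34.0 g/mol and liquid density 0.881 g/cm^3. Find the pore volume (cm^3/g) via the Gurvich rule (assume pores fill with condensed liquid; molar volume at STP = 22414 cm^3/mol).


Moles adsorbed n = V_ads / 22414 = 330.0 / 22414 = 1.472294e-02 mol
Liquid volume V_liq = n * M / rho_liq = 1.472294e-02 * 34.0 / 0.881 = 0.56820 cm^3
Specific pore volume V_pore = V_liq / m_sample = 0.56820 / 1.81
V_pore = 0.3139 cm^3/g

0.3139


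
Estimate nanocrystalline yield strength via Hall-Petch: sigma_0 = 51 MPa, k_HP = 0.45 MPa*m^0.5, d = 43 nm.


d = 43 nm = 4.3e-08 m
sqrt(d) = 0.0002073644
Hall-Petch contribution = k / sqrt(d) = 0.45 / 0.0002073644 = 2170.1 MPa
sigma = sigma_0 + k/sqrt(d) = 51 + 2170.1 = 2221.1 MPa

2221.1


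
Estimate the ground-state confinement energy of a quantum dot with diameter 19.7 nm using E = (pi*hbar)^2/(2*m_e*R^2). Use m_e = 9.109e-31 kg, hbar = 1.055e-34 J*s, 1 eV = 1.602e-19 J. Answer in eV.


Radius R = 19.7/2 = 9.85 nm = 9.85e-09 m
E = (pi * 1.055e-34)^2 / (2 * 9.109e-31 * (9.85e-09)^2)
E(J) = 6.21486e-22
E = E(J) / 1.602e-19 = 0.0039 eV

0.0039


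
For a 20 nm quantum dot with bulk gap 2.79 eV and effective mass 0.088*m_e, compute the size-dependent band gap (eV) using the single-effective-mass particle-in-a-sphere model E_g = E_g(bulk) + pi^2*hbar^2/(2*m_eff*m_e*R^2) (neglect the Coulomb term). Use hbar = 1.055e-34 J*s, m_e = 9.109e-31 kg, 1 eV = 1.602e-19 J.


Radius R = 20/2 nm = 1e-08 m
Confinement energy dE = pi^2 * hbar^2 / (2 * m_eff * m_e * R^2)
dE = pi^2 * (1.055e-34)^2 / (2 * 0.088 * 9.109e-31 * (1e-08)^2) J, divided by 1.602e-19 J/eV
dE = 0.0428 eV
Total band gap = E_g(bulk) + dE = 2.79 + 0.0428 = 2.8328 eV

2.8328


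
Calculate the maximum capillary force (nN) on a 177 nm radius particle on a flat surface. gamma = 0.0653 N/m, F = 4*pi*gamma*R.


Convert radius: R = 177 nm = 1.77e-07 m
F = 4 * pi * gamma * R
F = 4 * pi * 0.0653 * 1.77e-07
F = 1.45243e-07 N = 145.2434 nN

145.2434


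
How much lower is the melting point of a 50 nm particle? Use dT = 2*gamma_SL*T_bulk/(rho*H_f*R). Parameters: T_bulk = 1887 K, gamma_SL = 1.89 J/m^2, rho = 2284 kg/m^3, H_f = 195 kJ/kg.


Radius R = 50/2 = 25 nm = 2.5e-08 m
Convert H_f = 195 kJ/kg = 195000 J/kg
dT = 2 * gamma_SL * T_bulk / (rho * H_f * R)
dT = 2 * 1.89 * 1887 / (2284 * 195000 * 2.5e-08)
dT = 640.6 K

640.6


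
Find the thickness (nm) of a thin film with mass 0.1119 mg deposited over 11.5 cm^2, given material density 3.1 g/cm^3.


Convert: m = 0.1119 mg = 1.1190e-07 kg, A = 11.5 cm^2 = 1.1500e-03 m^2, rho = 3.1 g/cm^3 = 3100 kg/m^3
t = m / (A * rho)
t = 1.1190e-07 / (1.1500e-03 * 3100)
t = 3.1388e-08 m = 31.4 nm

31.4


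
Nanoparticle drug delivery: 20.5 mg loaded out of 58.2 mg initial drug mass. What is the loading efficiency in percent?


Drug loading efficiency = (drug loaded / drug initial) * 100
DLE = 20.5 / 58.2 * 100
DLE = 0.3522 * 100
DLE = 35.22%

35.22


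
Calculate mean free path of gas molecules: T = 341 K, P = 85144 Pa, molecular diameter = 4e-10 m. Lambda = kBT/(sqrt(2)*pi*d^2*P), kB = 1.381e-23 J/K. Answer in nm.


Mean free path: lambda = kB*T / (sqrt(2) * pi * d^2 * P)
lambda = 1.381e-23 * 341 / (sqrt(2) * pi * (4e-10)^2 * 85144)
lambda = 7.78053e-08 m
lambda = 77.81 nm

77.81


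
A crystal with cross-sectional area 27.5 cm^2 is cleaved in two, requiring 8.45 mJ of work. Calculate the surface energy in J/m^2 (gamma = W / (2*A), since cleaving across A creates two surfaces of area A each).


Convert: A = 27.5 cm^2 = 0.00275 m^2, W = 8.45 mJ = 0.00845 J
Cleaving exposes two faces of area A, so total new surface = 2*A and gamma = W / (2*A)
gamma = 0.00845 / (2 * 0.00275)
gamma = 1.536 J/m^2

1.536


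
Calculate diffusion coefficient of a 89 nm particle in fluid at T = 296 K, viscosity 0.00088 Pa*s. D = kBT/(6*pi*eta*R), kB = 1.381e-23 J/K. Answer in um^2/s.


Radius R = 89/2 = 44.5 nm = 4.45e-08 m
D = kB*T / (6*pi*eta*R)
D = 1.381e-23 * 296 / (6 * pi * 0.00088 * 4.45e-08)
D = 5.53786e-12 m^2/s = 5.538 um^2/s

5.538


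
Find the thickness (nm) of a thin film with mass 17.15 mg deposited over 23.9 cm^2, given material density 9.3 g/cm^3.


Convert: m = 17.15 mg = 1.7150e-05 kg, A = 23.9 cm^2 = 2.3900e-03 m^2, rho = 9.3 g/cm^3 = 9300 kg/m^3
t = m / (A * rho)
t = 1.7150e-05 / (2.3900e-03 * 9300)
t = 7.7158e-07 m = 771.6 nm

771.6


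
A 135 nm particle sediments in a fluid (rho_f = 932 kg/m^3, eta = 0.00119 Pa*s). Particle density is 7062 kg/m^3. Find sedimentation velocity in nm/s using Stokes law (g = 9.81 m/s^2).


Radius R = 135/2 nm = 6.75e-08 m
Density difference = 7062 - 932 = 6130 kg/m^3
v = 2 * R^2 * (rho_p - rho_f) * g / (9 * eta)
v = 2 * (6.75e-08)^2 * 6130 * 9.81 / (9 * 0.00119)
v = 5.11655e-08 m/s = 51.1655 nm/s

51.1655


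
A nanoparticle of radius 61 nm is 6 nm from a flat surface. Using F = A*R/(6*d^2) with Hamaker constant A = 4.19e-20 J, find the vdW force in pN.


Convert to SI: R = 61 nm = 6.1e-08 m, d = 6 nm = 6e-09 m
F = A * R / (6 * d^2)
F = 4.19e-20 * 6.1e-08 / (6 * (6e-09)^2)
F = 1.18329e-11 N = 11.833 pN

11.833


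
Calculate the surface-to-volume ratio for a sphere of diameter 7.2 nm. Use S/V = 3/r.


Radius r = 7.2/2 = 3.6 nm
S/V = 3 / r = 3 / 3.6
S/V = 0.8333 nm^-1

0.8333


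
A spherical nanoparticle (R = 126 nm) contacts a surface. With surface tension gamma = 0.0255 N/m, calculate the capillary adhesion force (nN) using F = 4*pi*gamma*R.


Convert radius: R = 126 nm = 1.26e-07 m
F = 4 * pi * gamma * R
F = 4 * pi * 0.0255 * 1.26e-07
F = 4.03757e-08 N = 40.3757 nN

40.3757


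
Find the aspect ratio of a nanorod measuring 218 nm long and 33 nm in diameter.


Aspect ratio AR = length / diameter
AR = 218 / 33
AR = 6.61

6.61


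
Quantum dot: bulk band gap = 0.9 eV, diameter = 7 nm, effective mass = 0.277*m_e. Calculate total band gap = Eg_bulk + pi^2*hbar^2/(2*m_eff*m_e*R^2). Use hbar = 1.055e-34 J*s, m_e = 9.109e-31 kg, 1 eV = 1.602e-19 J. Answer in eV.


Radius R = 7/2 nm = 3.5e-09 m
Confinement energy dE = pi^2 * hbar^2 / (2 * m_eff * m_e * R^2)
dE = pi^2 * (1.055e-34)^2 / (2 * 0.277 * 9.109e-31 * (3.5e-09)^2) J, divided by 1.602e-19 J/eV
dE = 0.1109 eV
Total band gap = E_g(bulk) + dE = 0.9 + 0.1109 = 1.0109 eV

1.0109


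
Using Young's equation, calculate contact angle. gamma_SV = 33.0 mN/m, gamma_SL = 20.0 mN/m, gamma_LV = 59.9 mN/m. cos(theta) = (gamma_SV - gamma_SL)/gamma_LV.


cos(theta) = (gamma_SV - gamma_SL) / gamma_LV
cos(theta) = (33.0 - 20.0) / 59.9
cos(theta) = 0.217028
theta = arccos(0.217028) = 77.47 degrees

77.47


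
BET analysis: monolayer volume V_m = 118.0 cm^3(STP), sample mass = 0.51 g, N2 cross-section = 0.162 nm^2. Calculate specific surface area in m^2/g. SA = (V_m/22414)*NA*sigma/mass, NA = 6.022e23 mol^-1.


Number of moles in monolayer = V_m / 22414 = 118.0 / 22414 = 0.00526457
Number of molecules = moles * NA = 0.00526457 * 6.022e23
SA = molecules * sigma / mass
SA = (118.0 / 22414) * 6.022e23 * 0.162e-18 / 0.51
SA = 1007.0 m^2/g

1007.0


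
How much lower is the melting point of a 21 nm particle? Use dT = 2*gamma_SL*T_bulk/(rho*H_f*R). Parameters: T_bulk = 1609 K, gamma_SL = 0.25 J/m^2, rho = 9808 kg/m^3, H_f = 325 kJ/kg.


Radius R = 21/2 = 10.5 nm = 1.05e-08 m
Convert H_f = 325 kJ/kg = 325000 J/kg
dT = 2 * gamma_SL * T_bulk / (rho * H_f * R)
dT = 2 * 0.25 * 1609 / (9808 * 325000 * 1.05e-08)
dT = 24.0 K

24.0


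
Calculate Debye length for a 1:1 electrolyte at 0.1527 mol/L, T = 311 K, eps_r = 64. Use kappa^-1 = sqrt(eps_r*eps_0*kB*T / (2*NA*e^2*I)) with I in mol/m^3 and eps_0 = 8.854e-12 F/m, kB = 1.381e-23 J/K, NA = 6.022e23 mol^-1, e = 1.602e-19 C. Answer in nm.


Ionic strength I = 0.1527 * 1^2 * 1000 = 152.7 mol/m^3
kappa^-1 = sqrt(64 * 8.854e-12 * 1.381e-23 * 311 / (2 * 6.022e23 * (1.602e-19)^2 * 152.7))
kappa^-1 = 0.718 nm

0.718


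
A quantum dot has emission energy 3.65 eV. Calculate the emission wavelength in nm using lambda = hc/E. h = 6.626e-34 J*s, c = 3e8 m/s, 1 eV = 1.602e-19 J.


Convert energy: E = 3.65 eV = 3.65 * 1.602e-19 = 5.8473e-19 J
lambda = h*c / E = 6.626e-34 * 3e8 / 5.8473e-19
lambda = 3.39952e-07 m = 340.0 nm

340.0


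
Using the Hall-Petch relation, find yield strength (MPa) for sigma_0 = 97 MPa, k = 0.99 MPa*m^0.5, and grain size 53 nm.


d = 53 nm = 5.3e-08 m
sqrt(d) = 0.0002302173
Hall-Petch contribution = k / sqrt(d) = 0.99 / 0.0002302173 = 4300.3 MPa
sigma = sigma_0 + k/sqrt(d) = 97 + 4300.3 = 4397.3 MPa

4397.3


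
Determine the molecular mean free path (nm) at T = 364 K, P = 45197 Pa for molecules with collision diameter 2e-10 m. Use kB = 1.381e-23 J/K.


Mean free path: lambda = kB*T / (sqrt(2) * pi * d^2 * P)
lambda = 1.381e-23 * 364 / (sqrt(2) * pi * (2e-10)^2 * 45197)
lambda = 6.25836e-07 m
lambda = 625.84 nm

625.84


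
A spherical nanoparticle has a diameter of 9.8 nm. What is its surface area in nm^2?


Radius r = 9.8/2 = 4.9 nm
Surface area SA = 4 * pi * r^2
SA = 4 * pi * (4.9)^2
SA = 301.72 nm^2

301.72


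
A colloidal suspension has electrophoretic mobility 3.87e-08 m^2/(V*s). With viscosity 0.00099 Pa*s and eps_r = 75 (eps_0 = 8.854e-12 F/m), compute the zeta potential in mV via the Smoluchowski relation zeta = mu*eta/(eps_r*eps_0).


Smoluchowski equation: zeta = mu * eta / (eps_r * eps_0)
zeta = 3.87e-08 * 0.00099 / (75 * 8.854e-12)
zeta = 0.057696 V = 57.7 mV

57.7


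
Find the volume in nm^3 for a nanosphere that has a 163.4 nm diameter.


Radius r = 163.4/2 = 81.7 nm
Volume V = (4/3) * pi * r^3
V = (4/3) * pi * (81.7)^3
V = 2284308.62 nm^3

2284308.62


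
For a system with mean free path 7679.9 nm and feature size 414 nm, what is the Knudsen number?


Knudsen number Kn = lambda / L
Kn = 7679.9 / 414
Kn = 18.5505

18.5505


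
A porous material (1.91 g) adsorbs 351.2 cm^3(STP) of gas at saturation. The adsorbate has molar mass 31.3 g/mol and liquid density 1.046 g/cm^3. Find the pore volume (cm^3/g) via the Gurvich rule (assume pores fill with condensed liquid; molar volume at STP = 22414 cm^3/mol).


Moles adsorbed n = V_ads / 22414 = 351.2 / 22414 = 1.566878e-02 mol
Liquid volume V_liq = n * M / rho_liq = 1.566878e-02 * 31.3 / 1.046 = 0.46886 cm^3
Specific pore volume V_pore = V_liq / m_sample = 0.46886 / 1.91
V_pore = 0.2455 cm^3/g

0.2455


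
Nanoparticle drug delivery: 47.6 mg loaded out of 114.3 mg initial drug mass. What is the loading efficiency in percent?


Drug loading efficiency = (drug loaded / drug initial) * 100
DLE = 47.6 / 114.3 * 100
DLE = 0.4164 * 100
DLE = 41.64%

41.64


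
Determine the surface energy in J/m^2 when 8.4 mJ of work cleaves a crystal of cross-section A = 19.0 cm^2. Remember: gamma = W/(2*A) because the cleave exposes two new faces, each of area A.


Convert: A = 19.0 cm^2 = 0.0019 m^2, W = 8.4 mJ = 0.0084 J
Cleaving exposes two faces of area A, so total new surface = 2*A and gamma = W / (2*A)
gamma = 0.0084 / (2 * 0.0019)
gamma = 2.211 J/m^2

2.211


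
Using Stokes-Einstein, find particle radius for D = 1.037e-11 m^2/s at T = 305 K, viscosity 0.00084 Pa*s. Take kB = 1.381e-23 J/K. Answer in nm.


Stokes-Einstein: R = kB*T / (6*pi*eta*D)
R = 1.381e-23 * 305 / (6 * pi * 0.00084 * 1.037e-11)
R = 2.56528e-08 m = 25.65 nm

25.65


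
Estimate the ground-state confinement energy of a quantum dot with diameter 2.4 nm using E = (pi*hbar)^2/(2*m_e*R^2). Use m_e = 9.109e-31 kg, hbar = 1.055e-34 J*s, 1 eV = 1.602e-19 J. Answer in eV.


Radius R = 2.4/2 = 1.2 nm = 1.2e-09 m
E = (pi * 1.055e-34)^2 / (2 * 9.109e-31 * (1.2e-09)^2)
E(J) = 4.18737e-20
E = E(J) / 1.602e-19 = 0.2614 eV

0.2614


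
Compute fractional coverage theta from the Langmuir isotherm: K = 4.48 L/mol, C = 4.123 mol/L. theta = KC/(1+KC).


Langmuir isotherm: theta = K*C / (1 + K*C)
K*C = 4.48 * 4.123 = 18.47104
theta = 18.47104 / (1 + 18.47104) = 18.47104 / 19.47104
theta = 0.9486

0.9486


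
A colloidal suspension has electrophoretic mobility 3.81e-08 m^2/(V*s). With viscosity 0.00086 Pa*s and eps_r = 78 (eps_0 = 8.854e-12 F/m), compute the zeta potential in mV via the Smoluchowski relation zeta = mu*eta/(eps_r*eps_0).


Smoluchowski equation: zeta = mu * eta / (eps_r * eps_0)
zeta = 3.81e-08 * 0.00086 / (78 * 8.854e-12)
zeta = 0.047445 V = 47.44 mV

47.44


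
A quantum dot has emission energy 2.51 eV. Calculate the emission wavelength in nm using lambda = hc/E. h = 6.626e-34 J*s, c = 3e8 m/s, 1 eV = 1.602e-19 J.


Convert energy: E = 2.51 eV = 2.51 * 1.602e-19 = 4.02102e-19 J
lambda = h*c / E = 6.626e-34 * 3e8 / 4.02102e-19
lambda = 4.94352e-07 m = 494.4 nm

494.4


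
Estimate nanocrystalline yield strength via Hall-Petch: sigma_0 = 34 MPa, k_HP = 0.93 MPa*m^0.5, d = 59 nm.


d = 59 nm = 5.9e-08 m
sqrt(d) = 0.0002428992
Hall-Petch contribution = k / sqrt(d) = 0.93 / 0.0002428992 = 3828.7 MPa
sigma = sigma_0 + k/sqrt(d) = 34 + 3828.7 = 3862.7 MPa

3862.7


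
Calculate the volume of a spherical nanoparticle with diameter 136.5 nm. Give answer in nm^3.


Radius r = 136.5/2 = 68.25 nm
Volume V = (4/3) * pi * r^3
V = (4/3) * pi * (68.25)^3
V = 1331669.88 nm^3

1331669.88


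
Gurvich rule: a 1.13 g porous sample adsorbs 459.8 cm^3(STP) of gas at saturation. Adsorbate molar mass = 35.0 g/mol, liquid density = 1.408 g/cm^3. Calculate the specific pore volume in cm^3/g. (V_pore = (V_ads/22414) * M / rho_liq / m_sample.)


Moles adsorbed n = V_ads / 22414 = 459.8 / 22414 = 2.051396e-02 mol
Liquid volume V_liq = n * M / rho_liq = 2.051396e-02 * 35.0 / 1.408 = 0.50994 cm^3
Specific pore volume V_pore = V_liq / m_sample = 0.50994 / 1.13
V_pore = 0.4513 cm^3/g

0.4513


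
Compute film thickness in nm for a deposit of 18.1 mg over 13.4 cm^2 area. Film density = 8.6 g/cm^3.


Convert: m = 18.1 mg = 1.8100e-05 kg, A = 13.4 cm^2 = 1.3400e-03 m^2, rho = 8.6 g/cm^3 = 8600 kg/m^3
t = m / (A * rho)
t = 1.8100e-05 / (1.3400e-03 * 8600)
t = 1.5706e-06 m = 1570.6 nm

1570.6


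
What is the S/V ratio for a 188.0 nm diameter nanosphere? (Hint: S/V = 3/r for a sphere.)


Radius r = 188.0/2 = 94 nm
S/V = 3 / r = 3 / 94
S/V = 0.0319 nm^-1

0.0319


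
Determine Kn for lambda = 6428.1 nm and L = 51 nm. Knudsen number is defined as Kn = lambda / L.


Knudsen number Kn = lambda / L
Kn = 6428.1 / 51
Kn = 126.0412

126.0412


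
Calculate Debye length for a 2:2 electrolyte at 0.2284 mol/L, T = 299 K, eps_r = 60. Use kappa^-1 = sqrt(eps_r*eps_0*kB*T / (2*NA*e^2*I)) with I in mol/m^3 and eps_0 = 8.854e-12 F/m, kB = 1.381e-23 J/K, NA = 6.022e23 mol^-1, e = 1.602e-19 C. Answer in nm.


Ionic strength I = 0.2284 * 2^2 * 1000 = 913.6 mol/m^3
kappa^-1 = sqrt(60 * 8.854e-12 * 1.381e-23 * 299 / (2 * 6.022e23 * (1.602e-19)^2 * 913.6))
kappa^-1 = 0.279 nm

0.279


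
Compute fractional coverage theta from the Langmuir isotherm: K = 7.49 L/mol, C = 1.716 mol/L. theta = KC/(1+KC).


Langmuir isotherm: theta = K*C / (1 + K*C)
K*C = 7.49 * 1.716 = 12.85284
theta = 12.85284 / (1 + 12.85284) = 12.85284 / 13.85284
theta = 0.9278

0.9278


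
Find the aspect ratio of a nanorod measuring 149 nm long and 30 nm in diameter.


Aspect ratio AR = length / diameter
AR = 149 / 30
AR = 4.97

4.97


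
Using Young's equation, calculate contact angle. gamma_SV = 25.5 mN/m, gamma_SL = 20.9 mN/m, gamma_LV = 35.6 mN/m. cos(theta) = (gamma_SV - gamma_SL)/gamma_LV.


cos(theta) = (gamma_SV - gamma_SL) / gamma_LV
cos(theta) = (25.5 - 20.9) / 35.6
cos(theta) = 0.129213
theta = arccos(0.129213) = 82.58 degrees

82.58


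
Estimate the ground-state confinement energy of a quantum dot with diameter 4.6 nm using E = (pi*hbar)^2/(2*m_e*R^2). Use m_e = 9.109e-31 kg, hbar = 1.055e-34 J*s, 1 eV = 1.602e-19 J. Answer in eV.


Radius R = 4.6/2 = 2.3 nm = 2.3e-09 m
E = (pi * 1.055e-34)^2 / (2 * 9.109e-31 * (2.3e-09)^2)
E(J) = 1.13985e-20
E = E(J) / 1.602e-19 = 0.0712 eV

0.0712


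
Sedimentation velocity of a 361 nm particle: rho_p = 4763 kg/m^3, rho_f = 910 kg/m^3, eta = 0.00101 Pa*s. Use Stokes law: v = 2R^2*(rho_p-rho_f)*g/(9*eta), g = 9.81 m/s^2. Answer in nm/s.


Radius R = 361/2 nm = 1.805e-07 m
Density difference = 4763 - 910 = 3853 kg/m^3
v = 2 * R^2 * (rho_p - rho_f) * g / (9 * eta)
v = 2 * (1.805e-07)^2 * 3853 * 9.81 / (9 * 0.00101)
v = 2.7095e-07 m/s = 270.9496 nm/s

270.9496


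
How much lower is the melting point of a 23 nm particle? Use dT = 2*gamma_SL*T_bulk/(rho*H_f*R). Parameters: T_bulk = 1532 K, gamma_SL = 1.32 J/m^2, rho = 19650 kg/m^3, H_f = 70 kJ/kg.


Radius R = 23/2 = 11.5 nm = 1.15e-08 m
Convert H_f = 70 kJ/kg = 70000 J/kg
dT = 2 * gamma_SL * T_bulk / (rho * H_f * R)
dT = 2 * 1.32 * 1532 / (19650 * 70000 * 1.15e-08)
dT = 255.7 K

255.7
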